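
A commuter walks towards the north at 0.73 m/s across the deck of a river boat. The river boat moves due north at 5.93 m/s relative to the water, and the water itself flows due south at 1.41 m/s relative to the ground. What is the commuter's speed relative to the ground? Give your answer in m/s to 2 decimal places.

5.25 m/s

In east/north components (m/s): commuter relative to river boat = (0.000, 0.730); river boat relative to water = (0.000, 5.930); water relative to ground = (0.000, -1.410).
Sum = (0.000, 5.250) m/s.
Speed = |(0.000, 5.250)| = 5.250 m/s.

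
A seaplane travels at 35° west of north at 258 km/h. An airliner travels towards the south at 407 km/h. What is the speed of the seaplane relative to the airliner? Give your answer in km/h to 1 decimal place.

Taking east as x and north as y: seaplane velocity = (-147.983, 211.341) km/h; airliner velocity = (0.000, -407.000) km/h.
Velocity of seaplane relative to airliner = (-147.983, 211.341) − (0.000, -407.000) = (-147.983, 618.341) km/h.
Magnitude = |(-147.983, 618.341)| = 635.802 km/h.

635.8 km/h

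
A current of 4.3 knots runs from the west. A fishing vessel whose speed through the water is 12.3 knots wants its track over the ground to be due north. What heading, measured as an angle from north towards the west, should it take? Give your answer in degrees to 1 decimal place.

The current pushes perpendicular to the desired track; the heading must have a component into the current equal to 4.3 knots: 12.3 sin θ = 4.3.
sin θ = 0.3496, so θ = 20.462°.

20.5°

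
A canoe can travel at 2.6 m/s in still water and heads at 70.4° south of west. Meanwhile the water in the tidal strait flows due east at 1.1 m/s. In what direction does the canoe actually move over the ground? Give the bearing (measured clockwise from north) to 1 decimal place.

174.7°

Taking east as x and north as y: velocity relative to the water = (-0.872, -2.449) m/s; the water relative to ground = (1.100, 0.000) m/s.
Velocity relative to ground = (-0.872, -2.449) + (1.100, 0.000) = (0.228, -2.449) m/s.
Bearing = atan2(0.23, -2.45) = 174.69° clockwise from north.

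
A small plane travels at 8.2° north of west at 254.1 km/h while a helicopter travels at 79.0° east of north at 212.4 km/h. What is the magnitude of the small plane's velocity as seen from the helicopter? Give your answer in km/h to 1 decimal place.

460.0 km/h

Taking east as x and north as y: small plane velocity = (-251.502, 36.242) km/h; helicopter velocity = (208.498, 40.528) km/h.
Velocity of small plane relative to helicopter = (-251.502, 36.242) − (208.498, 40.528) = (-460.000, -4.286) km/h.
Magnitude = |(-460.000, -4.286)| = 460.020 km/h.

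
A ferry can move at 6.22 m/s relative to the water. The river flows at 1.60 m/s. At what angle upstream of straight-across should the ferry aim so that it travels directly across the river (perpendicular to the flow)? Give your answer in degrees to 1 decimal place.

14.9°

To cancel the current, the upstream component of the ferry's velocity must equal the flow: 6.22 sin θ = 1.60.
sin θ = 1.60 / 6.22 = 0.2572.
θ = arcsin(0.2572) = 14.906°.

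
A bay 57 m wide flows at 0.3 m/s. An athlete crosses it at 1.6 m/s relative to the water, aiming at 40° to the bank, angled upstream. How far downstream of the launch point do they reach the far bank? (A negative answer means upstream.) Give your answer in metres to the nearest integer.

-51 m

Perpendicular speed = 1.028 m/s; crossing time = 57 / 1.028 = 55.423 s.
Net downstream speed = -0.926 m/s.
Drift = -0.926 × 55.423 = -51.303 m (upstream).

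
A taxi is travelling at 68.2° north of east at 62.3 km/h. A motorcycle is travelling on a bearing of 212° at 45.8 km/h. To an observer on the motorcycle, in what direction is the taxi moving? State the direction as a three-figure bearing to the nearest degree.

026°

Taking east as x and north as y: taxi velocity = (23.136, 57.845) km/h; motorcycle velocity = (-24.270, -38.841) km/h.
Velocity of taxi relative to motorcycle = (23.136, 57.845) − (-24.270, -38.841) = (47.407, 96.685) km/h.
Bearing = atan2(47.41, 96.69) = 26.12° clockwise from north.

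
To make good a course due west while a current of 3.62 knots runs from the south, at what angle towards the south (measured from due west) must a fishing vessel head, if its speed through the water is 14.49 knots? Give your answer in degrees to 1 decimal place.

14.5°

The current pushes perpendicular to the desired track; the heading must have a component into the current equal to 3.62 knots: 14.49 sin θ = 3.62.
sin θ = 0.2498, so θ = 14.467°.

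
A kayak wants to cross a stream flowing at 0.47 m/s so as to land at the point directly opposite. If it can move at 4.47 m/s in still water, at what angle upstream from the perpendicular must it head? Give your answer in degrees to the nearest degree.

To cancel the current, the upstream component of the kayak's velocity must equal the flow: 4.47 sin θ = 0.47.
sin θ = 0.47 / 4.47 = 0.1051.
θ = arcsin(0.1051) = 6.036°.

6°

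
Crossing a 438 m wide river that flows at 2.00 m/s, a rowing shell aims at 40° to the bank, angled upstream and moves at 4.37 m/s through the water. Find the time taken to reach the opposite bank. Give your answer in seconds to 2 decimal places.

The component of the rowing shell's velocity perpendicular to the bank is 4.37 × sin 40° = 2.809 m/s.
The flow acts along the bank and has no component across it.
Time = 438 / 2.809 = 155.928 s.

155.93 s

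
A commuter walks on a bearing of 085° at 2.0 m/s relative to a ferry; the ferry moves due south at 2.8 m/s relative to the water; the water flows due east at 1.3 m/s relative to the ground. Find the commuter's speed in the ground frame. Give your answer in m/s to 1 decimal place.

4.2 m/s

In east/north components (m/s): commuter relative to ferry = (1.992, 0.174); ferry relative to water = (0.000, -2.800); water relative to ground = (1.300, 0.000).
Sum = (3.292, -2.626) m/s.
Speed = |(3.292, -2.626)| = 4.211 m/s.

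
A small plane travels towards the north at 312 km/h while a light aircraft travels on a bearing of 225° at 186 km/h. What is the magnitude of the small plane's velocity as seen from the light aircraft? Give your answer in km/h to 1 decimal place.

462.6 km/h

Taking east as x and north as y: small plane velocity = (0.000, 312.000) km/h; light aircraft velocity = (-131.522, -131.522) km/h.
Velocity of small plane relative to light aircraft = (0.000, 312.000) − (-131.522, -131.522) = (131.522, 443.522) km/h.
Magnitude = |(131.522, 443.522)| = 462.612 km/h.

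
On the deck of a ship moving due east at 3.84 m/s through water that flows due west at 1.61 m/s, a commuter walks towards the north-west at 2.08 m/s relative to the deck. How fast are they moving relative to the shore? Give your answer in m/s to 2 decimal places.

1.66 m/s

In east/north components (m/s): commuter relative to ship = (-1.471, 1.471); ship relative to water = (3.840, 0.000); water relative to ground = (-1.610, 0.000).
Sum = (0.759, 1.471) m/s.
Speed = |(0.759, 1.471)| = 1.655 m/s.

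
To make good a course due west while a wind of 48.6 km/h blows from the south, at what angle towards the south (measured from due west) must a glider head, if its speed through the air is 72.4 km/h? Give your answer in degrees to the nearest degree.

The wind pushes perpendicular to the desired track; the heading must have a component into the wind equal to 48.6 km/h: 72.4 sin θ = 48.6.
sin θ = 0.6713, so θ = 42.165°.

42°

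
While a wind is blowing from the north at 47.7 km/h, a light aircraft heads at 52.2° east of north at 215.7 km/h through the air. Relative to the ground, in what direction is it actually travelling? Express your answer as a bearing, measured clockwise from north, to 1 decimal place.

Taking east as x and north as y: velocity relative to the air = (170.436, 132.204) km/h; the air relative to ground = (0.000, -47.700) km/h.
Velocity relative to ground = (170.436, 132.204) + (0.000, -47.700) = (170.436, 84.504) km/h.
Bearing = atan2(170.44, 84.50) = 63.63° clockwise from north.

063.6°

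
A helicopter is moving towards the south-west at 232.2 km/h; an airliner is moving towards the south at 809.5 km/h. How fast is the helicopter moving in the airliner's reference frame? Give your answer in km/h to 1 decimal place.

Taking east as x and north as y: helicopter velocity = (-164.190, -164.190) km/h; airliner velocity = (0.000, -809.500) km/h.
Velocity of helicopter relative to airliner = (-164.190, -164.190) − (0.000, -809.500) = (-164.190, 645.310) km/h.
Magnitude = |(-164.190, 645.310)| = 665.870 km/h.

665.9 km/h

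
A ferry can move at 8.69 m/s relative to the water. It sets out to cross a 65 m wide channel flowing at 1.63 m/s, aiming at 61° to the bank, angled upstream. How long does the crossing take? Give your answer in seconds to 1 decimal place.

The component of the ferry's velocity perpendicular to the bank is 8.69 × sin 61° = 7.600 m/s.
Only the cross-stream component determines the crossing time; the current contributes nothing perpendicular to the bank.
Time = 65 / 7.600 = 8.552 s.

8.6 s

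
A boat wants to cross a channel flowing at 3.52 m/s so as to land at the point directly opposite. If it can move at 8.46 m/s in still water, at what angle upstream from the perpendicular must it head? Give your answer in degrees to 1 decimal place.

To cancel the current, the upstream component of the boat's velocity must equal the flow: 8.46 sin θ = 3.52.
sin θ = 3.52 / 8.46 = 0.4161.
θ = arcsin(0.4161) = 24.587°.

24.6°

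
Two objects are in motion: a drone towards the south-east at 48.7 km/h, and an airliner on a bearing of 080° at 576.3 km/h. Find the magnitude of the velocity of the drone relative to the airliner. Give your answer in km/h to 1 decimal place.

549.8 km/h

Taking east as x and north as y: drone velocity = (34.436, -34.436) km/h; airliner velocity = (567.545, 100.073) km/h.
Velocity of drone relative to airliner = (34.436, -34.436) − (567.545, 100.073) = (-533.109, -134.510) km/h.
Magnitude = |(-533.109, -134.510)| = 549.816 km/h.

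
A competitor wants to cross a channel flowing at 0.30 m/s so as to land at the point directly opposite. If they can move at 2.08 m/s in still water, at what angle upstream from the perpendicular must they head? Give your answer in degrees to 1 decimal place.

To cancel the current, the upstream component of the competitor's velocity must equal the flow: 2.08 sin θ = 0.30.
sin θ = 0.30 / 2.08 = 0.1442.
θ = arcsin(0.1442) = 8.293°.

8.3°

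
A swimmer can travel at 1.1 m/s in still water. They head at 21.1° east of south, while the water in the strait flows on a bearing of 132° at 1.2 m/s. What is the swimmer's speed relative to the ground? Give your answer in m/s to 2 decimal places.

2.24 m/s

Taking east as x and north as y: velocity relative to the water = (0.396, -1.026) m/s; the water relative to ground = (0.892, -0.803) m/s.
Velocity relative to ground = (0.396, -1.026) + (0.892, -0.803) = (1.288, -1.829) m/s.
Speed = |(1.288, -1.829)| = 2.237 m/s.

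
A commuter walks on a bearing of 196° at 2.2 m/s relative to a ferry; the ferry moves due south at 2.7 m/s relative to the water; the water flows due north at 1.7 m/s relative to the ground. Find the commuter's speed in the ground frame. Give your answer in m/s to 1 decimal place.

3.2 m/s

In east/north components (m/s): commuter relative to ferry = (-0.606, -2.115); ferry relative to water = (0.000, -2.700); water relative to ground = (0.000, 1.700).
Sum = (-0.606, -3.115) m/s.
Speed = |(-0.606, -3.115)| = 3.173 m/s.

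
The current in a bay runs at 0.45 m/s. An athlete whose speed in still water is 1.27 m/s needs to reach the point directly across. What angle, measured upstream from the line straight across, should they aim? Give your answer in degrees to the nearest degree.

To cancel the current, the upstream component of the athlete's velocity must equal the flow: 1.27 sin θ = 0.45.
sin θ = 0.45 / 1.27 = 0.3543.
θ = arcsin(0.3543) = 20.752°.

21°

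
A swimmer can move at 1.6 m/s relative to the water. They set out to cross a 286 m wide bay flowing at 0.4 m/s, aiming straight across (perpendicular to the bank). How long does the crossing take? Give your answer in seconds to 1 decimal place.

178.8 s

The component of the swimmer's velocity perpendicular to the bank is 1.6 m/s.
The current is parallel to the bank, so it does not affect the crossing time.
Time = 286 / 1.600 = 178.750 s.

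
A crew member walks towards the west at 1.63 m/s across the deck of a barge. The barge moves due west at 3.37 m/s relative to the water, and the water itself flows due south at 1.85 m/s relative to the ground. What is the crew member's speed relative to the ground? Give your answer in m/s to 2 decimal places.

5.33 m/s

In east/north components (m/s): crew member relative to barge = (-1.630, 0.000); barge relative to water = (-3.370, 0.000); water relative to ground = (0.000, -1.850).
Sum = (-5.000, -1.850) m/s.
Speed = |(-5.000, -1.850)| = 5.331 m/s.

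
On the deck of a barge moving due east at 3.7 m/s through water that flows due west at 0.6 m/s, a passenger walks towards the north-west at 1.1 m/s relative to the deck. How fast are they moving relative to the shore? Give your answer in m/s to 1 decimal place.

In east/north components (m/s): passenger relative to barge = (-0.778, 0.778); barge relative to water = (3.700, 0.000); water relative to ground = (-0.600, 0.000).
Sum = (2.322, 0.778) m/s.
Speed = |(2.322, 0.778)| = 2.449 m/s.

2.4 m/s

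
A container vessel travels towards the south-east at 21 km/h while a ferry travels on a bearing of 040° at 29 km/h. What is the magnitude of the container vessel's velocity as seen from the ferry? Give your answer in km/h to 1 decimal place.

Taking east as x and north as y: container vessel velocity = (14.849, -14.849) km/h; ferry velocity = (18.641, 22.215) km/h.
Velocity of container vessel relative to ferry = (14.849, -14.849) − (18.641, 22.215) = (-3.792, -37.065) km/h.
Magnitude = |(-3.792, -37.065)| = 37.258 km/h.

37.3 km/h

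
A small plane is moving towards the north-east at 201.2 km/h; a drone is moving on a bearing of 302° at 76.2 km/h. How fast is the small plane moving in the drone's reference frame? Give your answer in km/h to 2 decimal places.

Taking east as x and north as y: small plane velocity = (142.270, 142.270) km/h; drone velocity = (-64.621, 40.380) km/h.
Velocity of small plane relative to drone = (142.270, 142.270) − (-64.621, 40.380) = (206.891, 101.890) km/h.
Magnitude = |(206.891, 101.890)| = 230.620 km/h.

230.62 km/h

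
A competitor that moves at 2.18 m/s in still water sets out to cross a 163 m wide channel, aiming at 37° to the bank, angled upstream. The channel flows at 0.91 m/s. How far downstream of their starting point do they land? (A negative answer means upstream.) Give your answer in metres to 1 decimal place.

Perpendicular speed = 1.312 m/s; crossing time = 163 / 1.312 = 124.242 s.
Net downstream speed = -0.831 m/s.
Drift = -0.831 × 124.242 = -103.248 m (upstream).

-103.2 m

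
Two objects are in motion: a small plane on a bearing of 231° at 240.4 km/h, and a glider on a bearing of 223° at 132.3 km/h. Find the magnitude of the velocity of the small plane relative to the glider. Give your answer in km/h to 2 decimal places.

110.93 km/h

Taking east as x and north as y: small plane velocity = (-186.826, -151.289) km/h; glider velocity = (-90.228, -96.758) km/h.
Velocity of small plane relative to glider = (-186.826, -151.289) − (-90.228, -96.758) = (-96.598, -54.531) km/h.
Magnitude = |(-96.598, -54.531)| = 110.926 km/h.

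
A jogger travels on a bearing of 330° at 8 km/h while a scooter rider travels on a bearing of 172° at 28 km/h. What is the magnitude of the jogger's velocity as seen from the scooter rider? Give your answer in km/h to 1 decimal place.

Taking east as x and north as y: jogger velocity = (-4.000, 6.928) km/h; scooter rider velocity = (3.897, -27.728) km/h.
Velocity of jogger relative to scooter rider = (-4.000, 6.928) − (3.897, -27.728) = (-7.897, 34.656) km/h.
Magnitude = |(-7.897, 34.656)| = 35.544 km/h.

35.5 km/h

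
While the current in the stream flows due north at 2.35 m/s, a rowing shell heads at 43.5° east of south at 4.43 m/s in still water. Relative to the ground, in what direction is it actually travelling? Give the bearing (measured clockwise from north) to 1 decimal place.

Taking east as x and north as y: velocity relative to the water = (3.049, -3.213) m/s; the water relative to ground = (0.000, 2.350) m/s.
Velocity relative to ground = (3.049, -3.213) + (0.000, 2.350) = (3.049, -0.863) m/s.
Bearing = atan2(3.05, -0.86) = 105.81° clockwise from north.

105.8°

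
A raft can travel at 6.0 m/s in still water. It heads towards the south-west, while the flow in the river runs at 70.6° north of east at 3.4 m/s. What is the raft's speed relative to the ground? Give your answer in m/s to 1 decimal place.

Taking east as x and north as y: velocity relative to the water = (-4.243, -4.243) m/s; the water relative to ground = (1.129, 3.207) m/s.
Velocity relative to ground = (-4.243, -4.243) + (1.129, 3.207) = (-3.113, -1.036) m/s.
Speed = |(-3.113, -1.036)| = 3.281 m/s.

3.3 m/s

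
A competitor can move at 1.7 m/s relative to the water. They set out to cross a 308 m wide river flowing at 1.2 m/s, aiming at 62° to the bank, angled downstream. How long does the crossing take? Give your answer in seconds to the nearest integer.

205 s

The component of the competitor's velocity perpendicular to the bank is 1.7 × sin 62° = 1.501 m/s.
The current is parallel to the bank, so it does not affect the crossing time.
Time = 308 / 1.501 = 205.195 s.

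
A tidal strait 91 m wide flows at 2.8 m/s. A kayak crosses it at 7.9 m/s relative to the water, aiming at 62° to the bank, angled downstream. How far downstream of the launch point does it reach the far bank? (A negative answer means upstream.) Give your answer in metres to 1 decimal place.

84.9 m

Perpendicular speed = 6.975 m/s; crossing time = 91 / 6.975 = 13.046 s.
Net downstream speed = 6.509 m/s.
Drift = 6.509 × 13.046 = 84.915 m (downstream).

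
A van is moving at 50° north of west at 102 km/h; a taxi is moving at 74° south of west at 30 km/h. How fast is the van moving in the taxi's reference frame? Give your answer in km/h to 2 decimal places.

121.35 km/h

Taking east as x and north as y: van velocity = (-65.564, 78.137) km/h; taxi velocity = (-8.269, -28.838) km/h.
Velocity of van relative to taxi = (-65.564, 78.137) − (-8.269, -28.838) = (-57.295, 106.974) km/h.
Magnitude = |(-57.295, 106.974)| = 121.352 km/h.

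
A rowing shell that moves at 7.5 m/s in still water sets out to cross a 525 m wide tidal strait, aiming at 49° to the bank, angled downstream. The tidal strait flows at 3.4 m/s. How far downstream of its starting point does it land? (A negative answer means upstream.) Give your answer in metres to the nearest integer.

Perpendicular speed = 5.660 m/s; crossing time = 525 / 5.660 = 92.751 s.
Net downstream speed = 8.320 m/s.
Drift = 8.320 × 92.751 = 771.729 m (downstream).

772 m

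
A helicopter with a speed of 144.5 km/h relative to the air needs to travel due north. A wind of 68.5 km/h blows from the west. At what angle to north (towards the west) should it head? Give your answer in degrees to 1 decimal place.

28.3°

The wind pushes perpendicular to the desired track; the heading must have a component into the wind equal to 68.5 km/h: 144.5 sin θ = 68.5.
sin θ = 0.4740, so θ = 28.297°.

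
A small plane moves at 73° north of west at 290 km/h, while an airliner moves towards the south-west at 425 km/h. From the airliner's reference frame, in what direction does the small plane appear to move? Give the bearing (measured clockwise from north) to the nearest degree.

Taking east as x and north as y: small plane velocity = (-84.788, 277.328) km/h; airliner velocity = (-300.520, -300.520) km/h.
Velocity of small plane relative to airliner = (-84.788, 277.328) − (-300.520, -300.520) = (215.733, 577.849) km/h.
Bearing = atan2(215.73, 577.85) = 20.47° clockwise from north.

020°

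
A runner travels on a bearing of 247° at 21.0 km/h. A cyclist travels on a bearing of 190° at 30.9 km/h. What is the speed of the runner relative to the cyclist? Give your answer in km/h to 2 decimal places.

26.25 km/h

Taking east as x and north as y: runner velocity = (-19.331, -8.205) km/h; cyclist velocity = (-5.366, -30.431) km/h.
Velocity of runner relative to cyclist = (-19.331, -8.205) − (-5.366, -30.431) = (-13.965, 22.225) km/h.
Magnitude = |(-13.965, 22.225)| = 26.248 km/h.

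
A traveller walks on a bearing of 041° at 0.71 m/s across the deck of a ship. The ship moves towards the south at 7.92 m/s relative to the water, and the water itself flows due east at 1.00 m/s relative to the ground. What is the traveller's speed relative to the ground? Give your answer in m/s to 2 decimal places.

7.53 m/s

In east/north components (m/s): traveller relative to ship = (0.466, 0.536); ship relative to water = (0.000, -7.920); water relative to ground = (1.000, 0.000).
Sum = (1.466, -7.384) m/s.
Speed = |(1.466, -7.384)| = 7.528 m/s.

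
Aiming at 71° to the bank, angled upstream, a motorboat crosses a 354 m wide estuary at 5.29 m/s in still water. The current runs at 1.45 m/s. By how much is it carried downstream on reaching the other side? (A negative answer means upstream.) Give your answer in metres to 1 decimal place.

Perpendicular speed = 5.002 m/s; crossing time = 354 / 5.002 = 70.775 s.
Net downstream speed = -0.272 m/s.
Drift = -0.272 × 70.775 = -19.269 m (upstream).

-19.3 m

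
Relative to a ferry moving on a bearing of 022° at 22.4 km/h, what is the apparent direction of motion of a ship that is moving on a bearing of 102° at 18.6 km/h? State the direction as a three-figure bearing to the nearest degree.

Taking east as x and north as y: ship velocity = (18.194, -3.867) km/h; ferry velocity = (8.391, 20.769) km/h.
Velocity of ship relative to ferry = (18.194, -3.867) − (8.391, 20.769) = (9.802, -24.636) km/h.
Bearing = atan2(9.80, -24.64) = 158.30° clockwise from north.

158°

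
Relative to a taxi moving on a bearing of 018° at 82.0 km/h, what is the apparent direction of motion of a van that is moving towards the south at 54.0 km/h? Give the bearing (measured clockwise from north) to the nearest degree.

191°

Taking east as x and north as y: van velocity = (0.000, -54.000) km/h; taxi velocity = (25.339, 77.987) km/h.
Velocity of van relative to taxi = (0.000, -54.000) − (25.339, 77.987) = (-25.339, -131.987) km/h.
Bearing = atan2(-25.34, -131.99) = 190.87° clockwise from north.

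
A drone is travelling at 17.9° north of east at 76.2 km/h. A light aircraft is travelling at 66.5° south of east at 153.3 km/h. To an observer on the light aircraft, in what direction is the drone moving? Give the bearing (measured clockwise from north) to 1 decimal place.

004.0°

Taking east as x and north as y: drone velocity = (72.511, 23.421) km/h; light aircraft velocity = (61.128, -140.585) km/h.
Velocity of drone relative to light aircraft = (72.511, 23.421) − (61.128, -140.585) = (11.383, 164.006) km/h.
Bearing = atan2(11.38, 164.01) = 3.97° clockwise from north.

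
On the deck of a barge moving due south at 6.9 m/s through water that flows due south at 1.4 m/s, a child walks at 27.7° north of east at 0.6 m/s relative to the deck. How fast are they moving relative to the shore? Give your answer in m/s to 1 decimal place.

8.0 m/s

In east/north components (m/s): child relative to barge = (0.531, 0.279); barge relative to water = (0.000, -6.900); water relative to ground = (0.000, -1.400).
Sum = (0.531, -8.021) m/s.
Speed = |(0.531, -8.021)| = 8.039 m/s.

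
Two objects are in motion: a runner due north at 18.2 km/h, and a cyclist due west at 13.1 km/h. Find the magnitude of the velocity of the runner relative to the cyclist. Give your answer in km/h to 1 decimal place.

22.4 km/h

Taking east as x and north as y: runner velocity = (0.000, 18.200) km/h; cyclist velocity = (-13.100, 0.000) km/h.
Velocity of runner relative to cyclist = (0.000, 18.200) − (-13.100, 0.000) = (13.100, 18.200) km/h.
Magnitude = |(13.100, 18.200)| = 22.424 km/h.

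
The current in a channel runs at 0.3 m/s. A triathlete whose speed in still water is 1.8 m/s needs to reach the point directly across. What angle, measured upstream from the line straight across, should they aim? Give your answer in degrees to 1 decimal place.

To cancel the current, the upstream component of the triathlete's velocity must equal the flow: 1.8 sin θ = 0.3.
sin θ = 0.3 / 1.8 = 0.1667.
θ = arcsin(0.1667) = 9.594°.

9.6°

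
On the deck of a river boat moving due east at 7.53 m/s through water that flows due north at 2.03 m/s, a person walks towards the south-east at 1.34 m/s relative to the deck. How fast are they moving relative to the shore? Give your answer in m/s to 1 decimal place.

In east/north components (m/s): person relative to river boat = (0.948, -0.948); river boat relative to water = (7.530, 0.000); water relative to ground = (0.000, 2.030).
Sum = (8.478, 1.082) m/s.
Speed = |(8.478, 1.082)| = 8.546 m/s.

8.5 m/s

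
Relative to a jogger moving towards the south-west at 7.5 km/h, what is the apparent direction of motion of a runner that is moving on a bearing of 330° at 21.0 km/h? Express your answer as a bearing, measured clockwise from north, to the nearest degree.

Taking east as x and north as y: runner velocity = (-10.500, 18.187) km/h; jogger velocity = (-5.303, -5.303) km/h.
Velocity of runner relative to jogger = (-10.500, 18.187) − (-5.303, -5.303) = (-5.197, 23.490) km/h.
Bearing = atan2(-5.20, 23.49) = 347.53° clockwise from north.

348°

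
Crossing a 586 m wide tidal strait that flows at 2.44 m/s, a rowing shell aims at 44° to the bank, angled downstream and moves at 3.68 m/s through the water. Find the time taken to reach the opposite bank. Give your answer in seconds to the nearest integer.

229 s

The component of the rowing shell's velocity perpendicular to the bank is 3.68 × sin 44° = 2.556 m/s.
The current is parallel to the bank, so it does not affect the crossing time.
Time = 586 / 2.556 = 229.234 s.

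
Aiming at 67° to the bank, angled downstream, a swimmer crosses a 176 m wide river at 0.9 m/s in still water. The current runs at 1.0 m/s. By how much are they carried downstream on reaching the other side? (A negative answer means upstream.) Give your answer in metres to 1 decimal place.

Perpendicular speed = 0.828 m/s; crossing time = 176 / 0.828 = 212.444 s.
Net downstream speed = 1.352 m/s.
Drift = 1.352 × 212.444 = 287.151 m (downstream).

287.2 m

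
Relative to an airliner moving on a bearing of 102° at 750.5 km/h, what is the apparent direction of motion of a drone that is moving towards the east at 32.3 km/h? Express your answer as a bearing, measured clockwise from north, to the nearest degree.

Taking east as x and north as y: drone velocity = (32.300, 0.000) km/h; airliner velocity = (734.100, -156.038) km/h.
Velocity of drone relative to airliner = (32.300, 0.000) − (734.100, -156.038) = (-701.800, 156.038) km/h.
Bearing = atan2(-701.80, 156.04) = 282.54° clockwise from north.

283°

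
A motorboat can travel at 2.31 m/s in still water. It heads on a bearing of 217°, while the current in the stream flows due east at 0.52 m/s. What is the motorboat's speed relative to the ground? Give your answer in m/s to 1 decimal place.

Taking east as x and north as y: velocity relative to the water = (-1.390, -1.845) m/s; the water relative to ground = (0.520, 0.000) m/s.
Velocity relative to ground = (-1.390, -1.845) + (0.520, 0.000) = (-0.870, -1.845) m/s.
Speed = |(-0.870, -1.845)| = 2.040 m/s.

2.0 m/s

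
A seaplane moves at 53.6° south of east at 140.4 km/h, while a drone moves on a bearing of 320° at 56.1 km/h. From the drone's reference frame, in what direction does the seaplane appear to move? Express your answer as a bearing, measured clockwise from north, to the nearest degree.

143°

Taking east as x and north as y: seaplane velocity = (83.316, -113.007) km/h; drone velocity = (-36.060, 42.975) km/h.
Velocity of seaplane relative to drone = (83.316, -113.007) − (-36.060, 42.975) = (119.376, -155.982) km/h.
Bearing = atan2(119.38, -155.98) = 142.57° clockwise from north.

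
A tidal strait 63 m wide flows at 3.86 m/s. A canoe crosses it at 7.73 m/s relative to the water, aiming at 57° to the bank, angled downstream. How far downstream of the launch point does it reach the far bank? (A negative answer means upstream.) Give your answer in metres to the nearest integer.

Perpendicular speed = 6.483 m/s; crossing time = 63 / 6.483 = 9.718 s.
Net downstream speed = 8.070 m/s.
Drift = 8.070 × 9.718 = 78.424 m (downstream).

78 m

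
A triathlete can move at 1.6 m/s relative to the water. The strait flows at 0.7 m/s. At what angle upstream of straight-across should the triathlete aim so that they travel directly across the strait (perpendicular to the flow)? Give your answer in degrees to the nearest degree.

To cancel the current, the upstream component of the triathlete's velocity must equal the flow: 1.6 sin θ = 0.7.
sin θ = 0.7 / 1.6 = 0.4375.
θ = arcsin(0.4375) = 25.944°.

26°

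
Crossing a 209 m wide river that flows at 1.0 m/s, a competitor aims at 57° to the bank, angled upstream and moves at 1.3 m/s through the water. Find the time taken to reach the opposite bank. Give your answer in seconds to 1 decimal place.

The component of the competitor's velocity perpendicular to the bank is 1.3 × sin 57° = 1.090 m/s.
The current is parallel to the bank, so it does not affect the crossing time.
Time = 209 / 1.090 = 191.695 s.

191.7 s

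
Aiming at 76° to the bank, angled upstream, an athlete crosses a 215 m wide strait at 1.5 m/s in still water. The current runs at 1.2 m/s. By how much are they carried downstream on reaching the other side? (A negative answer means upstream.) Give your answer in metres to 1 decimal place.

Perpendicular speed = 1.455 m/s; crossing time = 215 / 1.455 = 147.721 s.
Net downstream speed = 0.837 m/s.
Drift = 0.837 × 147.721 = 123.660 m (downstream).

123.7 m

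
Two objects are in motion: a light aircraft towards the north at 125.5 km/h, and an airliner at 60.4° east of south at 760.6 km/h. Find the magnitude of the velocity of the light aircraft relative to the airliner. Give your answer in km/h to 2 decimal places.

Taking east as x and north as y: light aircraft velocity = (0.000, 125.500) km/h; airliner velocity = (661.338, -375.692) km/h.
Velocity of light aircraft relative to airliner = (0.000, 125.500) − (661.338, -375.692) = (-661.338, 501.192) km/h.
Magnitude = |(-661.338, 501.192)| = 829.796 km/h.

829.80 km/h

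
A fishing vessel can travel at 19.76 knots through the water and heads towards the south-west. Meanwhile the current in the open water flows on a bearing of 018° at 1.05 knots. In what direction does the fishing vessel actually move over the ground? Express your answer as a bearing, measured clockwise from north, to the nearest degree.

226°

Taking east as x and north as y: velocity relative to the water = (-13.972, -13.972) knots; the water relative to ground = (0.324, 0.999) knots.
Velocity relative to ground = (-13.972, -13.972) + (0.324, 0.999) = (-13.648, -12.974) knots.
Bearing = atan2(-13.65, -12.97) = 226.45° clockwise from north.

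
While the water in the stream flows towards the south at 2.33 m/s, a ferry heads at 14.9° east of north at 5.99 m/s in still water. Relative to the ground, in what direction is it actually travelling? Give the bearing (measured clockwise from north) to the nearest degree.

024°

Taking east as x and north as y: velocity relative to the water = (1.540, 5.789) m/s; the water relative to ground = (0.000, -2.330) m/s.
Velocity relative to ground = (1.540, 5.789) + (0.000, -2.330) = (1.540, 3.459) m/s.
Bearing = atan2(1.54, 3.46) = 24.00° clockwise from north.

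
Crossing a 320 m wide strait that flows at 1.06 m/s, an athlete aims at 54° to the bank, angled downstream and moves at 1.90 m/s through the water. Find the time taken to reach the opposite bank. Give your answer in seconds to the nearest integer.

The component of the athlete's velocity perpendicular to the bank is 1.90 × sin 54° = 1.537 m/s.
The current is parallel to the bank, so it does not affect the crossing time.
Time = 320 / 1.537 = 208.180 s.

208 s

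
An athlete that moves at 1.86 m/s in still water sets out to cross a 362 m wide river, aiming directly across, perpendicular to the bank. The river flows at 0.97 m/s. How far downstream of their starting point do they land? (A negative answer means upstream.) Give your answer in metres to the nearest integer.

Perpendicular speed = 1.860 m/s; crossing time = 362 / 1.860 = 194.624 s.
Net downstream speed = 0.970 m/s.
Drift = 0.970 × 194.624 = 188.785 m (downstream).

189 m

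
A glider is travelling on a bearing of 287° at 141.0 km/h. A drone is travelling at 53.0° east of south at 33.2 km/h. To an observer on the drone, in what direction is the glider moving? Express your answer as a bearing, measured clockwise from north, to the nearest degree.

Taking east as x and north as y: glider velocity = (-134.839, 41.224) km/h; drone velocity = (26.515, -19.980) km/h.
Velocity of glider relative to drone = (-134.839, 41.224) − (26.515, -19.980) = (-161.354, 61.205) km/h.
Bearing = atan2(-161.35, 61.20) = 290.77° clockwise from north.

291°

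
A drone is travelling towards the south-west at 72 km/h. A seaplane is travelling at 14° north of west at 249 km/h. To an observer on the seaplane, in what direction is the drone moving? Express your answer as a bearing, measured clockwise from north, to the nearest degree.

Taking east as x and north as y: drone velocity = (-50.912, -50.912) km/h; seaplane velocity = (-241.604, 60.239) km/h.
Velocity of drone relative to seaplane = (-50.912, -50.912) − (-241.604, 60.239) = (190.692, -111.150) km/h.
Bearing = atan2(190.69, -111.15) = 120.24° clockwise from north.

120°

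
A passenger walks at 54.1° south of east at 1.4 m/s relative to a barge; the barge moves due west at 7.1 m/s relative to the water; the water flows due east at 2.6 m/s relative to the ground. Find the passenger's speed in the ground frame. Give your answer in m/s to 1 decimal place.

In east/north components (m/s): passenger relative to barge = (0.821, -1.134); barge relative to water = (-7.100, 0.000); water relative to ground = (2.600, 0.000).
Sum = (-3.679, -1.134) m/s.
Speed = |(-3.679, -1.134)| = 3.850 m/s.

3.8 m/s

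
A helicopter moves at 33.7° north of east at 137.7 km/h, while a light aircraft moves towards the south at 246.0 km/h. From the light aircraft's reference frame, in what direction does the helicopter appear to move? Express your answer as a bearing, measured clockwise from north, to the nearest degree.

020°

Taking east as x and north as y: helicopter velocity = (114.560, 76.402) km/h; light aircraft velocity = (0.000, -246.000) km/h.
Velocity of helicopter relative to light aircraft = (114.560, 76.402) − (0.000, -246.000) = (114.560, 322.402) km/h.
Bearing = atan2(114.56, 322.40) = 19.56° clockwise from north.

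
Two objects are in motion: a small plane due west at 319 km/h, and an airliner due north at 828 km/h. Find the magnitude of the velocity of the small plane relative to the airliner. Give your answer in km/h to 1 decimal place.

Taking east as x and north as y: small plane velocity = (-319.000, 0.000) km/h; airliner velocity = (0.000, 828.000) km/h.
Velocity of small plane relative to airliner = (-319.000, 0.000) − (0.000, 828.000) = (-319.000, -828.000) km/h.
Magnitude = |(-319.000, -828.000)| = 887.325 km/h.

887.3 km/h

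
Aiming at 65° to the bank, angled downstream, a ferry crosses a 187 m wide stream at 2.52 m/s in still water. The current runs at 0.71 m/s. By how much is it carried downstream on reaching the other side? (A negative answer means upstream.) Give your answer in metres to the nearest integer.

Perpendicular speed = 2.284 m/s; crossing time = 187 / 2.284 = 81.878 s.
Net downstream speed = 1.775 m/s.
Drift = 1.775 × 81.878 = 145.333 m (downstream).

145 m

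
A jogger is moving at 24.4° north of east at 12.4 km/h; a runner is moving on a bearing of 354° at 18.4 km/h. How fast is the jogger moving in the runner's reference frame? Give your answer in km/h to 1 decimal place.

18.7 km/h

Taking east as x and north as y: jogger velocity = (11.292, 5.122) km/h; runner velocity = (-1.923, 18.299) km/h.
Velocity of jogger relative to runner = (11.292, 5.122) − (-1.923, 18.299) = (13.216, -13.177) km/h.
Magnitude = |(13.216, -13.177)| = 18.662 km/h.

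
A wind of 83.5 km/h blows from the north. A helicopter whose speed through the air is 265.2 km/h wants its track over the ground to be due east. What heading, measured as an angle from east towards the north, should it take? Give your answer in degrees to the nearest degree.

The wind pushes perpendicular to the desired track; the heading must have a component into the wind equal to 83.5 km/h: 265.2 sin θ = 83.5.
sin θ = 0.3149, so θ = 18.352°.

18°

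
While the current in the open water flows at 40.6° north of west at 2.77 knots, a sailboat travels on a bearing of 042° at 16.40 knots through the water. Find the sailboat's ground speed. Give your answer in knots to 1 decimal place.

16.6 knots

Taking east as x and north as y: velocity relative to the water = (10.974, 12.188) knots; the water relative to ground = (-2.103, 1.803) knots.
Velocity relative to ground = (10.974, 12.188) + (-2.103, 1.803) = (8.871, 13.990) knots.
Speed = |(8.871, 13.990)| = 16.565 knots.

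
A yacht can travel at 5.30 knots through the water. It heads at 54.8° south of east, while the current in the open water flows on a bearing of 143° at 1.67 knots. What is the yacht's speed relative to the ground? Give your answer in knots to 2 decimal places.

6.97 knots

Taking east as x and north as y: velocity relative to the water = (3.055, -4.331) knots; the water relative to ground = (1.005, -1.334) knots.
Velocity relative to ground = (3.055, -4.331) + (1.005, -1.334) = (4.060, -5.665) knots.
Speed = |(4.060, -5.665)| = 6.969 knots.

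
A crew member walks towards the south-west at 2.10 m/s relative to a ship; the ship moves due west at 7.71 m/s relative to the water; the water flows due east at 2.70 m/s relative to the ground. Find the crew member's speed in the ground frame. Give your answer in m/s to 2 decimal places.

6.66 m/s

In east/north components (m/s): crew member relative to ship = (-1.485, -1.485); ship relative to water = (-7.710, 0.000); water relative to ground = (2.700, 0.000).
Sum = (-6.495, -1.485) m/s.
Speed = |(-6.495, -1.485)| = 6.663 m/s.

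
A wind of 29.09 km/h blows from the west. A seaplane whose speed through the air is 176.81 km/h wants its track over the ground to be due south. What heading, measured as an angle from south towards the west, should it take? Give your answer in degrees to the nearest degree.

9°

The wind pushes perpendicular to the desired track; the heading must have a component into the wind equal to 29.09 km/h: 176.81 sin θ = 29.09.
sin θ = 0.1645, so θ = 9.470°.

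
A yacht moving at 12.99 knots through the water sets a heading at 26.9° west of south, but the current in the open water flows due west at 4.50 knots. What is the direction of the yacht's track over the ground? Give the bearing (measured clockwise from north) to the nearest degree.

222°

Taking east as x and north as y: velocity relative to the water = (-5.877, -11.584) knots; the water relative to ground = (-4.500, 0.000) knots.
Velocity relative to ground = (-5.877, -11.584) + (-4.500, 0.000) = (-10.377, -11.584) knots.
Bearing = atan2(-10.38, -11.58) = 221.85° clockwise from north.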